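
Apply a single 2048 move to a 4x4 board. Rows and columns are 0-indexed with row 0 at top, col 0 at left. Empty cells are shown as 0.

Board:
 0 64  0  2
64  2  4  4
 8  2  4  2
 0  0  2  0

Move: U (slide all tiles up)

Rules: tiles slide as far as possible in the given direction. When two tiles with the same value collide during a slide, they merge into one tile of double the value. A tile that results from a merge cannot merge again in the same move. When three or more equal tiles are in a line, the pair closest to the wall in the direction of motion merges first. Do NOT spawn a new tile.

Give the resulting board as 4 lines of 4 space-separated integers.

Slide up:
col 0: [0, 64, 8, 0] -> [64, 8, 0, 0]
col 1: [64, 2, 2, 0] -> [64, 4, 0, 0]
col 2: [0, 4, 4, 2] -> [8, 2, 0, 0]
col 3: [2, 4, 2, 0] -> [2, 4, 2, 0]

Answer: 64 64  8  2
 8  4  2  4
 0  0  0  2
 0  0  0  0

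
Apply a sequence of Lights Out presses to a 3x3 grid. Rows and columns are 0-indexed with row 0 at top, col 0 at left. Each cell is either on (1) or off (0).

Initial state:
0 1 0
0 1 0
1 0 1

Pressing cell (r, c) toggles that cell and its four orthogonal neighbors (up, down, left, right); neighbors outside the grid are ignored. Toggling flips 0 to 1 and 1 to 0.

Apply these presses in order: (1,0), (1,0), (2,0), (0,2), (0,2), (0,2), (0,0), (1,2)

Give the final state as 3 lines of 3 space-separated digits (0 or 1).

Answer: 1 1 0
0 0 0
0 1 0

Derivation:
After press 1 at (1,0):
1 1 0
1 0 0
0 0 1

After press 2 at (1,0):
0 1 0
0 1 0
1 0 1

After press 3 at (2,0):
0 1 0
1 1 0
0 1 1

After press 4 at (0,2):
0 0 1
1 1 1
0 1 1

After press 5 at (0,2):
0 1 0
1 1 0
0 1 1

After press 6 at (0,2):
0 0 1
1 1 1
0 1 1

After press 7 at (0,0):
1 1 1
0 1 1
0 1 1

After press 8 at (1,2):
1 1 0
0 0 0
0 1 0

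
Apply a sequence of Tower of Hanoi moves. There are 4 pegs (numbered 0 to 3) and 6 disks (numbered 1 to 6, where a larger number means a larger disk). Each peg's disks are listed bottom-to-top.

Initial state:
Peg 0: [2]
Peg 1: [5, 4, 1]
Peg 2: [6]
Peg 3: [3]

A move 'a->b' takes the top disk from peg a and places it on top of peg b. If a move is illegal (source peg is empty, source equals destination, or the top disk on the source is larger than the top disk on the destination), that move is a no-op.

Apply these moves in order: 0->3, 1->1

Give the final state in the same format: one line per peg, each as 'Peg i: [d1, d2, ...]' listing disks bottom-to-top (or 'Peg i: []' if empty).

Answer: Peg 0: []
Peg 1: [5, 4, 1]
Peg 2: [6]
Peg 3: [3, 2]

Derivation:
After move 1 (0->3):
Peg 0: []
Peg 1: [5, 4, 1]
Peg 2: [6]
Peg 3: [3, 2]

After move 2 (1->1):
Peg 0: []
Peg 1: [5, 4, 1]
Peg 2: [6]
Peg 3: [3, 2]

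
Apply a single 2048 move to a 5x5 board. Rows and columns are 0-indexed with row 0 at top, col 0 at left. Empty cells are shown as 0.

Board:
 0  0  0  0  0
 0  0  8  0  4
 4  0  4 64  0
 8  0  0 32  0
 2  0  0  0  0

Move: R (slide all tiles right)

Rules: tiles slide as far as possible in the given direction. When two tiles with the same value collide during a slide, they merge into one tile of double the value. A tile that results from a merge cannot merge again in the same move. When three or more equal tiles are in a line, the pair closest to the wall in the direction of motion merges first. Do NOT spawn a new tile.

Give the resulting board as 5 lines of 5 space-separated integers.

Answer:  0  0  0  0  0
 0  0  0  8  4
 0  0  0  8 64
 0  0  0  8 32
 0  0  0  0  2

Derivation:
Slide right:
row 0: [0, 0, 0, 0, 0] -> [0, 0, 0, 0, 0]
row 1: [0, 0, 8, 0, 4] -> [0, 0, 0, 8, 4]
row 2: [4, 0, 4, 64, 0] -> [0, 0, 0, 8, 64]
row 3: [8, 0, 0, 32, 0] -> [0, 0, 0, 8, 32]
row 4: [2, 0, 0, 0, 0] -> [0, 0, 0, 0, 2]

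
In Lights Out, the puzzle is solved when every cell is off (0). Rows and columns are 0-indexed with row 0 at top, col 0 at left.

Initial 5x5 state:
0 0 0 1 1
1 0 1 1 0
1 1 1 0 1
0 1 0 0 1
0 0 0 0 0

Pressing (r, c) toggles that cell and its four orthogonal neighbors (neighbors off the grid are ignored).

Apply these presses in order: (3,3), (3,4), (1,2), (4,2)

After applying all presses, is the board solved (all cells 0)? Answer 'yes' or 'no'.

After press 1 at (3,3):
0 0 0 1 1
1 0 1 1 0
1 1 1 1 1
0 1 1 1 0
0 0 0 1 0

After press 2 at (3,4):
0 0 0 1 1
1 0 1 1 0
1 1 1 1 0
0 1 1 0 1
0 0 0 1 1

After press 3 at (1,2):
0 0 1 1 1
1 1 0 0 0
1 1 0 1 0
0 1 1 0 1
0 0 0 1 1

After press 4 at (4,2):
0 0 1 1 1
1 1 0 0 0
1 1 0 1 0
0 1 0 0 1
0 1 1 0 1

Lights still on: 13

Answer: no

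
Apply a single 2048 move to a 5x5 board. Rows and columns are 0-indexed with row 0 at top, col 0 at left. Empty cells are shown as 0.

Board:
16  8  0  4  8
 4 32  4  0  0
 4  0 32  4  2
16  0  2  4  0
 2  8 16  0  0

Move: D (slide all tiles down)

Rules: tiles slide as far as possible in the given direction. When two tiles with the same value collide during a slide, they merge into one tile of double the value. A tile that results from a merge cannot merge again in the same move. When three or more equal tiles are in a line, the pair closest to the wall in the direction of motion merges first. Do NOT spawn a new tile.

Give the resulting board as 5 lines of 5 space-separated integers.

Slide down:
col 0: [16, 4, 4, 16, 2] -> [0, 16, 8, 16, 2]
col 1: [8, 32, 0, 0, 8] -> [0, 0, 8, 32, 8]
col 2: [0, 4, 32, 2, 16] -> [0, 4, 32, 2, 16]
col 3: [4, 0, 4, 4, 0] -> [0, 0, 0, 4, 8]
col 4: [8, 0, 2, 0, 0] -> [0, 0, 0, 8, 2]

Answer:  0  0  0  0  0
16  0  4  0  0
 8  8 32  0  0
16 32  2  4  8
 2  8 16  8  2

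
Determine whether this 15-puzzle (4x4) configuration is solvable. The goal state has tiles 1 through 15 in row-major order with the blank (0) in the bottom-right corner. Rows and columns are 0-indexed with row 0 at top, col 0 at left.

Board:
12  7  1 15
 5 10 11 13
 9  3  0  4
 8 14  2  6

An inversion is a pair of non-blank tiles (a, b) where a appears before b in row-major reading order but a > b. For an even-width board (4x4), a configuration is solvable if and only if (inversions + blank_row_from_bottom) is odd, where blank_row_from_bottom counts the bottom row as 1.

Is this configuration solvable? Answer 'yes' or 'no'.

Inversions: 60
Blank is in row 2 (0-indexed from top), which is row 2 counting from the bottom (bottom = 1).
60 + 2 = 62, which is even, so the puzzle is not solvable.

Answer: no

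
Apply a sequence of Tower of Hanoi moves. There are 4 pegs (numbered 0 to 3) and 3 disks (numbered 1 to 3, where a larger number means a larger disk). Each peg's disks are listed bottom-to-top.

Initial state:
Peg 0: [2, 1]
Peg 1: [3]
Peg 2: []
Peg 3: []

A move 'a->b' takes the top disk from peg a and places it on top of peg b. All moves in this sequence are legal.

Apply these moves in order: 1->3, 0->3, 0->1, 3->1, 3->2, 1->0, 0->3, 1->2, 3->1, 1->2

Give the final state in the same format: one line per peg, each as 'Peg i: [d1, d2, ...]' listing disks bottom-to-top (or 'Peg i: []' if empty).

After move 1 (1->3):
Peg 0: [2, 1]
Peg 1: []
Peg 2: []
Peg 3: [3]

After move 2 (0->3):
Peg 0: [2]
Peg 1: []
Peg 2: []
Peg 3: [3, 1]

After move 3 (0->1):
Peg 0: []
Peg 1: [2]
Peg 2: []
Peg 3: [3, 1]

After move 4 (3->1):
Peg 0: []
Peg 1: [2, 1]
Peg 2: []
Peg 3: [3]

After move 5 (3->2):
Peg 0: []
Peg 1: [2, 1]
Peg 2: [3]
Peg 3: []

After move 6 (1->0):
Peg 0: [1]
Peg 1: [2]
Peg 2: [3]
Peg 3: []

After move 7 (0->3):
Peg 0: []
Peg 1: [2]
Peg 2: [3]
Peg 3: [1]

After move 8 (1->2):
Peg 0: []
Peg 1: []
Peg 2: [3, 2]
Peg 3: [1]

After move 9 (3->1):
Peg 0: []
Peg 1: [1]
Peg 2: [3, 2]
Peg 3: []

After move 10 (1->2):
Peg 0: []
Peg 1: []
Peg 2: [3, 2, 1]
Peg 3: []

Answer: Peg 0: []
Peg 1: []
Peg 2: [3, 2, 1]
Peg 3: []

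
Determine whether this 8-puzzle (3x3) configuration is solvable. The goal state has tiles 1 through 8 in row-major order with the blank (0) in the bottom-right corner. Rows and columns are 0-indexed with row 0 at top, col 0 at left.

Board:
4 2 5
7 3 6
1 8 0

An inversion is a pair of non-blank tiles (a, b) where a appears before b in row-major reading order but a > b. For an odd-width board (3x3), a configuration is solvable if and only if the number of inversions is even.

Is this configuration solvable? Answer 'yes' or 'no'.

Answer: no

Derivation:
Inversions (pairs i<j in row-major order where tile[i] > tile[j] > 0): 11
11 is odd, so the puzzle is not solvable.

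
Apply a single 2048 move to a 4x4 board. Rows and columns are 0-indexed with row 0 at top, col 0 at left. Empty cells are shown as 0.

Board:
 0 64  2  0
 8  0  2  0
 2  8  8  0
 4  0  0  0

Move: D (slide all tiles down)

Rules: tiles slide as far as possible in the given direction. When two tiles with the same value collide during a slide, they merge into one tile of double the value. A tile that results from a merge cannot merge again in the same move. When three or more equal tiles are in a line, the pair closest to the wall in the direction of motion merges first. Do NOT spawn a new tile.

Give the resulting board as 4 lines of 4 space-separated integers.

Slide down:
col 0: [0, 8, 2, 4] -> [0, 8, 2, 4]
col 1: [64, 0, 8, 0] -> [0, 0, 64, 8]
col 2: [2, 2, 8, 0] -> [0, 0, 4, 8]
col 3: [0, 0, 0, 0] -> [0, 0, 0, 0]

Answer:  0  0  0  0
 8  0  0  0
 2 64  4  0
 4  8  8  0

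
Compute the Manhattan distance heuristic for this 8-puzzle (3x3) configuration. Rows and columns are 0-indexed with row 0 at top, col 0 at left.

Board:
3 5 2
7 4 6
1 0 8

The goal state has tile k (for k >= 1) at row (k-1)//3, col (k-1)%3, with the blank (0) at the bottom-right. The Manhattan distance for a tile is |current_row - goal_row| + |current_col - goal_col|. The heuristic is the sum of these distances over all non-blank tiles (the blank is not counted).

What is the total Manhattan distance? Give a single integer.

Tile 3: (0,0)->(0,2) = 2
Tile 5: (0,1)->(1,1) = 1
Tile 2: (0,2)->(0,1) = 1
Tile 7: (1,0)->(2,0) = 1
Tile 4: (1,1)->(1,0) = 1
Tile 6: (1,2)->(1,2) = 0
Tile 1: (2,0)->(0,0) = 2
Tile 8: (2,2)->(2,1) = 1
Sum: 2 + 1 + 1 + 1 + 1 + 0 + 2 + 1 = 9

Answer: 9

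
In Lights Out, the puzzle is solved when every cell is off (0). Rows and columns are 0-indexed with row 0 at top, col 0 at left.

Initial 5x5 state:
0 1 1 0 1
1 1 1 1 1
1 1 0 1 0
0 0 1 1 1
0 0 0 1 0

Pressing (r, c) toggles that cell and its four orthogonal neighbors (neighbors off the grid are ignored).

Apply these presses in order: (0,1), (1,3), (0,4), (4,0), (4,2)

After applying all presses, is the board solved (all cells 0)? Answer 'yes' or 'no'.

Answer: no

Derivation:
After press 1 at (0,1):
1 0 0 0 1
1 0 1 1 1
1 1 0 1 0
0 0 1 1 1
0 0 0 1 0

After press 2 at (1,3):
1 0 0 1 1
1 0 0 0 0
1 1 0 0 0
0 0 1 1 1
0 0 0 1 0

After press 3 at (0,4):
1 0 0 0 0
1 0 0 0 1
1 1 0 0 0
0 0 1 1 1
0 0 0 1 0

After press 4 at (4,0):
1 0 0 0 0
1 0 0 0 1
1 1 0 0 0
1 0 1 1 1
1 1 0 1 0

After press 5 at (4,2):
1 0 0 0 0
1 0 0 0 1
1 1 0 0 0
1 0 0 1 1
1 0 1 0 0

Lights still on: 10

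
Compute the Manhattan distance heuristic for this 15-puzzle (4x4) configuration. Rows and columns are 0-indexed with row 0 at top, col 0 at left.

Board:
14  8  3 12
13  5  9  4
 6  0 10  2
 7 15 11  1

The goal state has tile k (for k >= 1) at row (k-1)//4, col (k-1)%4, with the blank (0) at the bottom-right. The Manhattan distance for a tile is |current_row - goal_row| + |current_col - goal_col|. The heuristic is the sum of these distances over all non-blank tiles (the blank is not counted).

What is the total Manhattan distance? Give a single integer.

Tile 14: at (0,0), goal (3,1), distance |0-3|+|0-1| = 4
Tile 8: at (0,1), goal (1,3), distance |0-1|+|1-3| = 3
Tile 3: at (0,2), goal (0,2), distance |0-0|+|2-2| = 0
Tile 12: at (0,3), goal (2,3), distance |0-2|+|3-3| = 2
Tile 13: at (1,0), goal (3,0), distance |1-3|+|0-0| = 2
Tile 5: at (1,1), goal (1,0), distance |1-1|+|1-0| = 1
Tile 9: at (1,2), goal (2,0), distance |1-2|+|2-0| = 3
Tile 4: at (1,3), goal (0,3), distance |1-0|+|3-3| = 1
Tile 6: at (2,0), goal (1,1), distance |2-1|+|0-1| = 2
Tile 10: at (2,2), goal (2,1), distance |2-2|+|2-1| = 1
Tile 2: at (2,3), goal (0,1), distance |2-0|+|3-1| = 4
Tile 7: at (3,0), goal (1,2), distance |3-1|+|0-2| = 4
Tile 15: at (3,1), goal (3,2), distance |3-3|+|1-2| = 1
Tile 11: at (3,2), goal (2,2), distance |3-2|+|2-2| = 1
Tile 1: at (3,3), goal (0,0), distance |3-0|+|3-0| = 6
Sum: 4 + 3 + 0 + 2 + 2 + 1 + 3 + 1 + 2 + 1 + 4 + 4 + 1 + 1 + 6 = 35

Answer: 35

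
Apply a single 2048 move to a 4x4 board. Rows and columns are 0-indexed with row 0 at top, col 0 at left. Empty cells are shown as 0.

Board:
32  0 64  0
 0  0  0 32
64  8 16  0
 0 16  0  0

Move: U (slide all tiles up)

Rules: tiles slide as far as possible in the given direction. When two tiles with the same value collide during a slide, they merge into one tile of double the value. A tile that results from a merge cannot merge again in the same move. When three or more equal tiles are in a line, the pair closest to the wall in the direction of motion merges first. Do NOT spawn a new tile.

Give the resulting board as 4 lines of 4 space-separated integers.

Slide up:
col 0: [32, 0, 64, 0] -> [32, 64, 0, 0]
col 1: [0, 0, 8, 16] -> [8, 16, 0, 0]
col 2: [64, 0, 16, 0] -> [64, 16, 0, 0]
col 3: [0, 32, 0, 0] -> [32, 0, 0, 0]

Answer: 32  8 64 32
64 16 16  0
 0  0  0  0
 0  0  0  0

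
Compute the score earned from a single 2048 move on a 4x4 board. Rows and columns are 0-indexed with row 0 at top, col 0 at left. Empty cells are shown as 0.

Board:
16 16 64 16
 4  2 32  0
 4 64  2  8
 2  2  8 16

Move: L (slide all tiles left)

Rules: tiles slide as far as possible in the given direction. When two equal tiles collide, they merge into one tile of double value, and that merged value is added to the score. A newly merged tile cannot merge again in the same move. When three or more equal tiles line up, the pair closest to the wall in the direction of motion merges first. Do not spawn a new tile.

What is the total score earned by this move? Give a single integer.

Answer: 36

Derivation:
Slide left:
row 0: [16, 16, 64, 16] -> [32, 64, 16, 0]  score +32 (running 32)
row 1: [4, 2, 32, 0] -> [4, 2, 32, 0]  score +0 (running 32)
row 2: [4, 64, 2, 8] -> [4, 64, 2, 8]  score +0 (running 32)
row 3: [2, 2, 8, 16] -> [4, 8, 16, 0]  score +4 (running 36)
Board after move:
32 64 16  0
 4  2 32  0
 4 64  2  8
 4  8 16  0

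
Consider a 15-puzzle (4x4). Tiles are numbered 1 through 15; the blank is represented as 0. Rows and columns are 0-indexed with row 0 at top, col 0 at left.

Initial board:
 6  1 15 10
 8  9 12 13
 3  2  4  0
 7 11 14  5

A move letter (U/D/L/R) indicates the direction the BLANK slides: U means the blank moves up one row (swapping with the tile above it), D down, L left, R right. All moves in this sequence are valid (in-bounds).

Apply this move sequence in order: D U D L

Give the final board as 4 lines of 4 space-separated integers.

Answer:  6  1 15 10
 8  9 12 13
 3  2  4  5
 7 11  0 14

Derivation:
After move 1 (D):
 6  1 15 10
 8  9 12 13
 3  2  4  5
 7 11 14  0

After move 2 (U):
 6  1 15 10
 8  9 12 13
 3  2  4  0
 7 11 14  5

After move 3 (D):
 6  1 15 10
 8  9 12 13
 3  2  4  5
 7 11 14  0

After move 4 (L):
 6  1 15 10
 8  9 12 13
 3  2  4  5
 7 11  0 14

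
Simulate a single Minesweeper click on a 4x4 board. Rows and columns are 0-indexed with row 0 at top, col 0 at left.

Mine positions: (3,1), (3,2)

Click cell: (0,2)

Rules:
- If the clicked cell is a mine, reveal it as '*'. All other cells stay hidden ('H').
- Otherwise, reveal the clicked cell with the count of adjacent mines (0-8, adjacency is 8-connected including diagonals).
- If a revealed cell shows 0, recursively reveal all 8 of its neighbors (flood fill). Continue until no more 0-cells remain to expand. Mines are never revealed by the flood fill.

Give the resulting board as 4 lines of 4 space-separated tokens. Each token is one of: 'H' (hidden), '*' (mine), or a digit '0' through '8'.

0 0 0 0
0 0 0 0
1 2 2 1
H H H H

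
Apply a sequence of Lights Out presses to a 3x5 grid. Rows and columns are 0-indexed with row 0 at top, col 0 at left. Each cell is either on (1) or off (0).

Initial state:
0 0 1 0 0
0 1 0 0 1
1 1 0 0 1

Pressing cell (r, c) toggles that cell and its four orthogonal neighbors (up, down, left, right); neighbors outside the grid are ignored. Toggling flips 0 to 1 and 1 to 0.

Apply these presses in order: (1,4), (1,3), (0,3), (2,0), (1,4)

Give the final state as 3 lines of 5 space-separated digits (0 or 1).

Answer: 0 0 0 0 1
1 1 1 0 0
0 0 0 1 1

Derivation:
After press 1 at (1,4):
0 0 1 0 1
0 1 0 1 0
1 1 0 0 0

After press 2 at (1,3):
0 0 1 1 1
0 1 1 0 1
1 1 0 1 0

After press 3 at (0,3):
0 0 0 0 0
0 1 1 1 1
1 1 0 1 0

After press 4 at (2,0):
0 0 0 0 0
1 1 1 1 1
0 0 0 1 0

After press 5 at (1,4):
0 0 0 0 1
1 1 1 0 0
0 0 0 1 1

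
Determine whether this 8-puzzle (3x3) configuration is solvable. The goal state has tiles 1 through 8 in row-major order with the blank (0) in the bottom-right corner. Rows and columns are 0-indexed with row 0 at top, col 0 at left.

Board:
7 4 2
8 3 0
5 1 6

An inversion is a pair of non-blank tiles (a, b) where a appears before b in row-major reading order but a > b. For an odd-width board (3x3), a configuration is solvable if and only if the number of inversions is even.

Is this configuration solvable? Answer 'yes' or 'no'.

Answer: yes

Derivation:
Inversions (pairs i<j in row-major order where tile[i] > tile[j] > 0): 16
16 is even, so the puzzle is solvable.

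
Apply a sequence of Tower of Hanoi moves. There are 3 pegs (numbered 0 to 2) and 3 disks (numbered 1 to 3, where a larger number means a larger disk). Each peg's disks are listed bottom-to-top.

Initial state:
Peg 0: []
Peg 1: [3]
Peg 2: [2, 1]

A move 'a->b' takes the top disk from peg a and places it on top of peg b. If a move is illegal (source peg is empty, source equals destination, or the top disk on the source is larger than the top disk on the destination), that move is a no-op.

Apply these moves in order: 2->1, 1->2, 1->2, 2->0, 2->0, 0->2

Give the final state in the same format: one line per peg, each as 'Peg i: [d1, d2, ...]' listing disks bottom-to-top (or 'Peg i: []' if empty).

After move 1 (2->1):
Peg 0: []
Peg 1: [3, 1]
Peg 2: [2]

After move 2 (1->2):
Peg 0: []
Peg 1: [3]
Peg 2: [2, 1]

After move 3 (1->2):
Peg 0: []
Peg 1: [3]
Peg 2: [2, 1]

After move 4 (2->0):
Peg 0: [1]
Peg 1: [3]
Peg 2: [2]

After move 5 (2->0):
Peg 0: [1]
Peg 1: [3]
Peg 2: [2]

After move 6 (0->2):
Peg 0: []
Peg 1: [3]
Peg 2: [2, 1]

Answer: Peg 0: []
Peg 1: [3]
Peg 2: [2, 1]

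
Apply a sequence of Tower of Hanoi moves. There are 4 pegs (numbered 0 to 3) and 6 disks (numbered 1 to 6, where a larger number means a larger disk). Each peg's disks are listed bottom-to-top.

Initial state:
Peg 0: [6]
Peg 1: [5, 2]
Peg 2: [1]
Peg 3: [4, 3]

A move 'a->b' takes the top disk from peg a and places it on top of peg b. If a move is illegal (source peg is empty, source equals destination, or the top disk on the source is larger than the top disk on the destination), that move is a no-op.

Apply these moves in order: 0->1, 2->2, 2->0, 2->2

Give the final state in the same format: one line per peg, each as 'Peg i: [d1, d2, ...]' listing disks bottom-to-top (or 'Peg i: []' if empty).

Answer: Peg 0: [6, 1]
Peg 1: [5, 2]
Peg 2: []
Peg 3: [4, 3]

Derivation:
After move 1 (0->1):
Peg 0: [6]
Peg 1: [5, 2]
Peg 2: [1]
Peg 3: [4, 3]

After move 2 (2->2):
Peg 0: [6]
Peg 1: [5, 2]
Peg 2: [1]
Peg 3: [4, 3]

After move 3 (2->0):
Peg 0: [6, 1]
Peg 1: [5, 2]
Peg 2: []
Peg 3: [4, 3]

After move 4 (2->2):
Peg 0: [6, 1]
Peg 1: [5, 2]
Peg 2: []
Peg 3: [4, 3]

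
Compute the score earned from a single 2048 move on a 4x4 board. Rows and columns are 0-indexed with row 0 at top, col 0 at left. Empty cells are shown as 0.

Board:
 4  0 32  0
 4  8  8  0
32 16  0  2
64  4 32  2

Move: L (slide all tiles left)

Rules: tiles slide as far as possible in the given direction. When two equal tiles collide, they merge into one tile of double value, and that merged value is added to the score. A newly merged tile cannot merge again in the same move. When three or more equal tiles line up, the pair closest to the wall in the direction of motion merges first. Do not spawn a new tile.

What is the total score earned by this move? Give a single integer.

Slide left:
row 0: [4, 0, 32, 0] -> [4, 32, 0, 0]  score +0 (running 0)
row 1: [4, 8, 8, 0] -> [4, 16, 0, 0]  score +16 (running 16)
row 2: [32, 16, 0, 2] -> [32, 16, 2, 0]  score +0 (running 16)
row 3: [64, 4, 32, 2] -> [64, 4, 32, 2]  score +0 (running 16)
Board after move:
 4 32  0  0
 4 16  0  0
32 16  2  0
64  4 32  2

Answer: 16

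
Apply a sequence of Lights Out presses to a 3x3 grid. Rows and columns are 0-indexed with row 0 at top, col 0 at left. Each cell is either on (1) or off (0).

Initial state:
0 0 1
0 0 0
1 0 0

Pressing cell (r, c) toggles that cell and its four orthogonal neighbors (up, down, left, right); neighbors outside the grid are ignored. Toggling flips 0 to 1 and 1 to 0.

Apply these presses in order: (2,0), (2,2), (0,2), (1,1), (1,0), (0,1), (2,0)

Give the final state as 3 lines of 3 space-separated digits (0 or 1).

After press 1 at (2,0):
0 0 1
1 0 0
0 1 0

After press 2 at (2,2):
0 0 1
1 0 1
0 0 1

After press 3 at (0,2):
0 1 0
1 0 0
0 0 1

After press 4 at (1,1):
0 0 0
0 1 1
0 1 1

After press 5 at (1,0):
1 0 0
1 0 1
1 1 1

After press 6 at (0,1):
0 1 1
1 1 1
1 1 1

After press 7 at (2,0):
0 1 1
0 1 1
0 0 1

Answer: 0 1 1
0 1 1
0 0 1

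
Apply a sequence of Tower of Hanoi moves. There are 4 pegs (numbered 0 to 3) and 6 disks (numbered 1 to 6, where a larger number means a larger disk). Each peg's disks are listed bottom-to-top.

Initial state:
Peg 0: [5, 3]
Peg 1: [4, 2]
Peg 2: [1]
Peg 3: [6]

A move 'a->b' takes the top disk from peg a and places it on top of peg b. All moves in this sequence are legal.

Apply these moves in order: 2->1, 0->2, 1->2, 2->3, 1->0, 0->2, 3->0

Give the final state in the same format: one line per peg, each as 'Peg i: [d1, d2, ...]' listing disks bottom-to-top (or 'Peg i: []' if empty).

Answer: Peg 0: [5, 1]
Peg 1: [4]
Peg 2: [3, 2]
Peg 3: [6]

Derivation:
After move 1 (2->1):
Peg 0: [5, 3]
Peg 1: [4, 2, 1]
Peg 2: []
Peg 3: [6]

After move 2 (0->2):
Peg 0: [5]
Peg 1: [4, 2, 1]
Peg 2: [3]
Peg 3: [6]

After move 3 (1->2):
Peg 0: [5]
Peg 1: [4, 2]
Peg 2: [3, 1]
Peg 3: [6]

After move 4 (2->3):
Peg 0: [5]
Peg 1: [4, 2]
Peg 2: [3]
Peg 3: [6, 1]

After move 5 (1->0):
Peg 0: [5, 2]
Peg 1: [4]
Peg 2: [3]
Peg 3: [6, 1]

After move 6 (0->2):
Peg 0: [5]
Peg 1: [4]
Peg 2: [3, 2]
Peg 3: [6, 1]

After move 7 (3->0):
Peg 0: [5, 1]
Peg 1: [4]
Peg 2: [3, 2]
Peg 3: [6]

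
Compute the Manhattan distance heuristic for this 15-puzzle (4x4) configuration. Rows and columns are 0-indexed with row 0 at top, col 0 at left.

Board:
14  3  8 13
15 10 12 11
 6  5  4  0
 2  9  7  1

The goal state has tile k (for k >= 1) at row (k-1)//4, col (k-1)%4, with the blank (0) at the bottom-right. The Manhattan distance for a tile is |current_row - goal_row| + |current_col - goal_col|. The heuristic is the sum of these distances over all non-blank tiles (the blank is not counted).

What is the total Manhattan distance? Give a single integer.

Answer: 43

Derivation:
Tile 14: (0,0)->(3,1) = 4
Tile 3: (0,1)->(0,2) = 1
Tile 8: (0,2)->(1,3) = 2
Tile 13: (0,3)->(3,0) = 6
Tile 15: (1,0)->(3,2) = 4
Tile 10: (1,1)->(2,1) = 1
Tile 12: (1,2)->(2,3) = 2
Tile 11: (1,3)->(2,2) = 2
Tile 6: (2,0)->(1,1) = 2
Tile 5: (2,1)->(1,0) = 2
Tile 4: (2,2)->(0,3) = 3
Tile 2: (3,0)->(0,1) = 4
Tile 9: (3,1)->(2,0) = 2
Tile 7: (3,2)->(1,2) = 2
Tile 1: (3,3)->(0,0) = 6
Sum: 4 + 1 + 2 + 6 + 4 + 1 + 2 + 2 + 2 + 2 + 3 + 4 + 2 + 2 + 6 = 43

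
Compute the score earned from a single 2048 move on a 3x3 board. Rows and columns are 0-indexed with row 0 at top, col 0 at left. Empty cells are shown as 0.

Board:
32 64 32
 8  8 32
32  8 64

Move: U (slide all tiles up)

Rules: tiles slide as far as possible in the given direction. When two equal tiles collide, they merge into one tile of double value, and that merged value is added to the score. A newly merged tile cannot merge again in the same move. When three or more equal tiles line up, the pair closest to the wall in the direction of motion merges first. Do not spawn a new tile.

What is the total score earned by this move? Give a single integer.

Slide up:
col 0: [32, 8, 32] -> [32, 8, 32]  score +0 (running 0)
col 1: [64, 8, 8] -> [64, 16, 0]  score +16 (running 16)
col 2: [32, 32, 64] -> [64, 64, 0]  score +64 (running 80)
Board after move:
32 64 64
 8 16 64
32  0  0

Answer: 80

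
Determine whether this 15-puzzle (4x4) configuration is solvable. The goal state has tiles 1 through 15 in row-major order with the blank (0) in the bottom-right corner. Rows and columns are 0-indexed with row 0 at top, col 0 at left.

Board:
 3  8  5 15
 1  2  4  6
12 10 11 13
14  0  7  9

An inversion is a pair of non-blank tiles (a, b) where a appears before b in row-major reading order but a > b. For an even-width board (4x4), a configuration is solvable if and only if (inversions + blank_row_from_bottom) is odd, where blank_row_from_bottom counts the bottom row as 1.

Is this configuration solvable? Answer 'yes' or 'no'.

Answer: yes

Derivation:
Inversions: 34
Blank is in row 3 (0-indexed from top), which is row 1 counting from the bottom (bottom = 1).
34 + 1 = 35, which is odd, so the puzzle is solvable.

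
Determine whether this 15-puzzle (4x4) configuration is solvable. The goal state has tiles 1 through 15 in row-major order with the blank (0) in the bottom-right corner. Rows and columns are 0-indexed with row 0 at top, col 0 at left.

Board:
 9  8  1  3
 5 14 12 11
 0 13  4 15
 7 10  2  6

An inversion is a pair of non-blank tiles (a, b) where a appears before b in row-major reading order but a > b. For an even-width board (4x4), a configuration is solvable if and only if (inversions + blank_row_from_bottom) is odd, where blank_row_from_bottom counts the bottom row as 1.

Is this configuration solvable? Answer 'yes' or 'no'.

Answer: yes

Derivation:
Inversions: 51
Blank is in row 2 (0-indexed from top), which is row 2 counting from the bottom (bottom = 1).
51 + 2 = 53, which is odd, so the puzzle is solvable.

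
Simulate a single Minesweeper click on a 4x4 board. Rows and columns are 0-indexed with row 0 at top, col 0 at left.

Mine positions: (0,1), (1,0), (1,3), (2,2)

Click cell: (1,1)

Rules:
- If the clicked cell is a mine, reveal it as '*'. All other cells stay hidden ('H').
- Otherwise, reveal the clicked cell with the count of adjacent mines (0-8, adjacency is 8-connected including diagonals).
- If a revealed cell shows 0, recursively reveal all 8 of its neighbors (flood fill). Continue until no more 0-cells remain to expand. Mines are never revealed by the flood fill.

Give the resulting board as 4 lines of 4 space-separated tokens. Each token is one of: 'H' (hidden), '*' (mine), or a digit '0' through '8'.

H H H H
H 3 H H
H H H H
H H H H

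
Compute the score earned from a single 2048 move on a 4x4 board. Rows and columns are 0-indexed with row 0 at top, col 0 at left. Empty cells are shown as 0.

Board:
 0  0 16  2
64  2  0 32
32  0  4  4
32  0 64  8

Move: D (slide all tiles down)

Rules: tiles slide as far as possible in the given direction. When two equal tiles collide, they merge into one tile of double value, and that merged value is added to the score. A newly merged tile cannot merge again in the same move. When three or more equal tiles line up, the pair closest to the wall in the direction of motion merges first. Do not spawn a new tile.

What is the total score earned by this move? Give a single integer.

Answer: 64

Derivation:
Slide down:
col 0: [0, 64, 32, 32] -> [0, 0, 64, 64]  score +64 (running 64)
col 1: [0, 2, 0, 0] -> [0, 0, 0, 2]  score +0 (running 64)
col 2: [16, 0, 4, 64] -> [0, 16, 4, 64]  score +0 (running 64)
col 3: [2, 32, 4, 8] -> [2, 32, 4, 8]  score +0 (running 64)
Board after move:
 0  0  0  2
 0  0 16 32
64  0  4  4
64  2 64  8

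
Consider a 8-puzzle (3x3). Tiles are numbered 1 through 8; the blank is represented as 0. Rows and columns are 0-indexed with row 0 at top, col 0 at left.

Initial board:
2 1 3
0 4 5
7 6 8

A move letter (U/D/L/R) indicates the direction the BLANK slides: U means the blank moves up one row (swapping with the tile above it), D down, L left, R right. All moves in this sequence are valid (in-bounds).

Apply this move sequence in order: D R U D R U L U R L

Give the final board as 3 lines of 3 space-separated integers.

Answer: 2 0 3
7 1 4
6 8 5

Derivation:
After move 1 (D):
2 1 3
7 4 5
0 6 8

After move 2 (R):
2 1 3
7 4 5
6 0 8

After move 3 (U):
2 1 3
7 0 5
6 4 8

After move 4 (D):
2 1 3
7 4 5
6 0 8

After move 5 (R):
2 1 3
7 4 5
6 8 0

After move 6 (U):
2 1 3
7 4 0
6 8 5

After move 7 (L):
2 1 3
7 0 4
6 8 5

After move 8 (U):
2 0 3
7 1 4
6 8 5

After move 9 (R):
2 3 0
7 1 4
6 8 5

After move 10 (L):
2 0 3
7 1 4
6 8 5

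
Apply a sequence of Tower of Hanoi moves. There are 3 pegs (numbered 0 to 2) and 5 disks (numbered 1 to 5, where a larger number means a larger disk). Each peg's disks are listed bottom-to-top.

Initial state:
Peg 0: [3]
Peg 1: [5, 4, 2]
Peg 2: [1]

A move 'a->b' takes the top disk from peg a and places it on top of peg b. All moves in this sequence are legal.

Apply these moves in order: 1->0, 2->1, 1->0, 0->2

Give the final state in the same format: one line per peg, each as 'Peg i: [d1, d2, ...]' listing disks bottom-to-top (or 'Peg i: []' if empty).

After move 1 (1->0):
Peg 0: [3, 2]
Peg 1: [5, 4]
Peg 2: [1]

After move 2 (2->1):
Peg 0: [3, 2]
Peg 1: [5, 4, 1]
Peg 2: []

After move 3 (1->0):
Peg 0: [3, 2, 1]
Peg 1: [5, 4]
Peg 2: []

After move 4 (0->2):
Peg 0: [3, 2]
Peg 1: [5, 4]
Peg 2: [1]

Answer: Peg 0: [3, 2]
Peg 1: [5, 4]
Peg 2: [1]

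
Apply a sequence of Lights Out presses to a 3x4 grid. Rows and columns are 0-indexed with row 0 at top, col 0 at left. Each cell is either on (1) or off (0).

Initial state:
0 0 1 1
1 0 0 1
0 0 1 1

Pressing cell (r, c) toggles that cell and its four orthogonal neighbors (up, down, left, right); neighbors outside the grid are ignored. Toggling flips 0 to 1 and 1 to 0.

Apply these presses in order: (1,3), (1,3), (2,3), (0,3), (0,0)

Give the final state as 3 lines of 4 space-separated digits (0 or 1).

Answer: 1 1 0 0
0 0 0 1
0 0 0 0

Derivation:
After press 1 at (1,3):
0 0 1 0
1 0 1 0
0 0 1 0

After press 2 at (1,3):
0 0 1 1
1 0 0 1
0 0 1 1

After press 3 at (2,3):
0 0 1 1
1 0 0 0
0 0 0 0

After press 4 at (0,3):
0 0 0 0
1 0 0 1
0 0 0 0

After press 5 at (0,0):
1 1 0 0
0 0 0 1
0 0 0 0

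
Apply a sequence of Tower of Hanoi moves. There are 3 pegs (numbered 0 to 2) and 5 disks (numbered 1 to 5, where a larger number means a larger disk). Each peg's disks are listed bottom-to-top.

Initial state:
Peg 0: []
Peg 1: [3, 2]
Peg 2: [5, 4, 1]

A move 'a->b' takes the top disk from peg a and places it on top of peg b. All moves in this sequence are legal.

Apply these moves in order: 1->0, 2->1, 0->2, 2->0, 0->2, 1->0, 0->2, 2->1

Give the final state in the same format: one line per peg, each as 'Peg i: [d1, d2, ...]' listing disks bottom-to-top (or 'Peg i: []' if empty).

Answer: Peg 0: []
Peg 1: [3, 1]
Peg 2: [5, 4, 2]

Derivation:
After move 1 (1->0):
Peg 0: [2]
Peg 1: [3]
Peg 2: [5, 4, 1]

After move 2 (2->1):
Peg 0: [2]
Peg 1: [3, 1]
Peg 2: [5, 4]

After move 3 (0->2):
Peg 0: []
Peg 1: [3, 1]
Peg 2: [5, 4, 2]

After move 4 (2->0):
Peg 0: [2]
Peg 1: [3, 1]
Peg 2: [5, 4]

After move 5 (0->2):
Peg 0: []
Peg 1: [3, 1]
Peg 2: [5, 4, 2]

After move 6 (1->0):
Peg 0: [1]
Peg 1: [3]
Peg 2: [5, 4, 2]

After move 7 (0->2):
Peg 0: []
Peg 1: [3]
Peg 2: [5, 4, 2, 1]

After move 8 (2->1):
Peg 0: []
Peg 1: [3, 1]
Peg 2: [5, 4, 2]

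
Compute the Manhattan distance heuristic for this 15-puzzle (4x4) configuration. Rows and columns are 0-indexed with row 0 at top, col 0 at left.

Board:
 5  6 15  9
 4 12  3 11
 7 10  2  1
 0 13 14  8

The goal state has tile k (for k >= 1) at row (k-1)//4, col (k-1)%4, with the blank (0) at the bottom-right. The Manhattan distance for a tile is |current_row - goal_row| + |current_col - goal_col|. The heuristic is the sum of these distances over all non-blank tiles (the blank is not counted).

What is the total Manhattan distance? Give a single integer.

Answer: 35

Derivation:
Tile 5: (0,0)->(1,0) = 1
Tile 6: (0,1)->(1,1) = 1
Tile 15: (0,2)->(3,2) = 3
Tile 9: (0,3)->(2,0) = 5
Tile 4: (1,0)->(0,3) = 4
Tile 12: (1,1)->(2,3) = 3
Tile 3: (1,2)->(0,2) = 1
Tile 11: (1,3)->(2,2) = 2
Tile 7: (2,0)->(1,2) = 3
Tile 10: (2,1)->(2,1) = 0
Tile 2: (2,2)->(0,1) = 3
Tile 1: (2,3)->(0,0) = 5
Tile 13: (3,1)->(3,0) = 1
Tile 14: (3,2)->(3,1) = 1
Tile 8: (3,3)->(1,3) = 2
Sum: 1 + 1 + 3 + 5 + 4 + 3 + 1 + 2 + 3 + 0 + 3 + 5 + 1 + 1 + 2 = 35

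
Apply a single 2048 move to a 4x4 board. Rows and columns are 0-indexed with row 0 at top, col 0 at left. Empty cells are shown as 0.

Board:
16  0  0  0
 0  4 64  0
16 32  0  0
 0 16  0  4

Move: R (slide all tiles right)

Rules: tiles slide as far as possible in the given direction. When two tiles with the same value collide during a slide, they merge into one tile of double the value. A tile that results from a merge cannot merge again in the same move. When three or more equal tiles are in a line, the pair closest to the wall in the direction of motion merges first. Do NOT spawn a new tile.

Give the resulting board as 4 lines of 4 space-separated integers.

Answer:  0  0  0 16
 0  0  4 64
 0  0 16 32
 0  0 16  4

Derivation:
Slide right:
row 0: [16, 0, 0, 0] -> [0, 0, 0, 16]
row 1: [0, 4, 64, 0] -> [0, 0, 4, 64]
row 2: [16, 32, 0, 0] -> [0, 0, 16, 32]
row 3: [0, 16, 0, 4] -> [0, 0, 16, 4]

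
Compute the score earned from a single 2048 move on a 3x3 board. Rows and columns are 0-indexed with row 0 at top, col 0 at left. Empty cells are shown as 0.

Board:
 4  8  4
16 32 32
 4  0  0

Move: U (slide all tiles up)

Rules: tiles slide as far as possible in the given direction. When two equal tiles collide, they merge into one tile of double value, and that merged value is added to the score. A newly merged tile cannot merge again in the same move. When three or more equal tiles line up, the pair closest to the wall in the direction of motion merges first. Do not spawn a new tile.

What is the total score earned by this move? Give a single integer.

Slide up:
col 0: [4, 16, 4] -> [4, 16, 4]  score +0 (running 0)
col 1: [8, 32, 0] -> [8, 32, 0]  score +0 (running 0)
col 2: [4, 32, 0] -> [4, 32, 0]  score +0 (running 0)
Board after move:
 4  8  4
16 32 32
 4  0  0

Answer: 0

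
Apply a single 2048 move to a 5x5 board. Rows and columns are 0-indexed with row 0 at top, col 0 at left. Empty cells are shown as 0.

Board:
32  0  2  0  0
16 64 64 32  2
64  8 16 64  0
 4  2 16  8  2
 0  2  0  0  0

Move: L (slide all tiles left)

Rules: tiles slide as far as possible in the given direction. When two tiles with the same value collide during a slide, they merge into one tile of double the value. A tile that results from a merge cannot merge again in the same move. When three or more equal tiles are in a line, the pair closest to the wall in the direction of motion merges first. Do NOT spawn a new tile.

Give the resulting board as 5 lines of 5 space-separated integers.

Answer:  32   2   0   0   0
 16 128  32   2   0
 64   8  16  64   0
  4   2  16   8   2
  2   0   0   0   0

Derivation:
Slide left:
row 0: [32, 0, 2, 0, 0] -> [32, 2, 0, 0, 0]
row 1: [16, 64, 64, 32, 2] -> [16, 128, 32, 2, 0]
row 2: [64, 8, 16, 64, 0] -> [64, 8, 16, 64, 0]
row 3: [4, 2, 16, 8, 2] -> [4, 2, 16, 8, 2]
row 4: [0, 2, 0, 0, 0] -> [2, 0, 0, 0, 0]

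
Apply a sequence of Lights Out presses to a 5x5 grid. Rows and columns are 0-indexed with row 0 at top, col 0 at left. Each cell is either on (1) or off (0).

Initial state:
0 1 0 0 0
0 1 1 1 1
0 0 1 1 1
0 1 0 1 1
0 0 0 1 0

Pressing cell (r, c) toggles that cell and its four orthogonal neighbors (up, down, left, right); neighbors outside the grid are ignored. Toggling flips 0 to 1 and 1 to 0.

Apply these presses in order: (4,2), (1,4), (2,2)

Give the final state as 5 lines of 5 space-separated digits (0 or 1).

Answer: 0 1 0 0 1
0 1 0 0 0
0 1 0 0 0
0 1 0 1 1
0 1 1 0 0

Derivation:
After press 1 at (4,2):
0 1 0 0 0
0 1 1 1 1
0 0 1 1 1
0 1 1 1 1
0 1 1 0 0

After press 2 at (1,4):
0 1 0 0 1
0 1 1 0 0
0 0 1 1 0
0 1 1 1 1
0 1 1 0 0

After press 3 at (2,2):
0 1 0 0 1
0 1 0 0 0
0 1 0 0 0
0 1 0 1 1
0 1 1 0 0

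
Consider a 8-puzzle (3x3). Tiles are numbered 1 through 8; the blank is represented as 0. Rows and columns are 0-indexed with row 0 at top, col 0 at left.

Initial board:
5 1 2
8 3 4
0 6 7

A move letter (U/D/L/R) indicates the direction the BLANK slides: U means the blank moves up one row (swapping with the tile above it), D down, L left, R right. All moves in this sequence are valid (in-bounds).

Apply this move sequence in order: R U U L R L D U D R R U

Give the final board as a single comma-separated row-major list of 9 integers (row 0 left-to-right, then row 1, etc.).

After move 1 (R):
5 1 2
8 3 4
6 0 7

After move 2 (U):
5 1 2
8 0 4
6 3 7

After move 3 (U):
5 0 2
8 1 4
6 3 7

After move 4 (L):
0 5 2
8 1 4
6 3 7

After move 5 (R):
5 0 2
8 1 4
6 3 7

After move 6 (L):
0 5 2
8 1 4
6 3 7

After move 7 (D):
8 5 2
0 1 4
6 3 7

After move 8 (U):
0 5 2
8 1 4
6 3 7

After move 9 (D):
8 5 2
0 1 4
6 3 7

After move 10 (R):
8 5 2
1 0 4
6 3 7

After move 11 (R):
8 5 2
1 4 0
6 3 7

After move 12 (U):
8 5 0
1 4 2
6 3 7

Answer: 8, 5, 0, 1, 4, 2, 6, 3, 7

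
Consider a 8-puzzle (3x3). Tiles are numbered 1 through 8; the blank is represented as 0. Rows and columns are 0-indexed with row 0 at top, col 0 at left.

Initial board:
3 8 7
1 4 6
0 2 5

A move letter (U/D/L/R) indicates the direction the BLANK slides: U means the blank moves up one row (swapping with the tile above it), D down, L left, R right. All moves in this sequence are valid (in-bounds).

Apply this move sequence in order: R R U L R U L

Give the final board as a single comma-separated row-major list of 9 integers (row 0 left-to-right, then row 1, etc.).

After move 1 (R):
3 8 7
1 4 6
2 0 5

After move 2 (R):
3 8 7
1 4 6
2 5 0

After move 3 (U):
3 8 7
1 4 0
2 5 6

After move 4 (L):
3 8 7
1 0 4
2 5 6

After move 5 (R):
3 8 7
1 4 0
2 5 6

After move 6 (U):
3 8 0
1 4 7
2 5 6

After move 7 (L):
3 0 8
1 4 7
2 5 6

Answer: 3, 0, 8, 1, 4, 7, 2, 5, 6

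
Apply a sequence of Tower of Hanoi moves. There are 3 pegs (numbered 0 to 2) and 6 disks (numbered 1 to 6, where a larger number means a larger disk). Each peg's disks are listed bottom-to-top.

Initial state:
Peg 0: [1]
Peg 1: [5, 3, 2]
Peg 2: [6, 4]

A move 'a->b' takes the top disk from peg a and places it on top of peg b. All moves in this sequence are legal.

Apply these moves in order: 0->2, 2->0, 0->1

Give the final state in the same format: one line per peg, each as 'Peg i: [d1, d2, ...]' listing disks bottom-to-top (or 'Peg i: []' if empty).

Answer: Peg 0: []
Peg 1: [5, 3, 2, 1]
Peg 2: [6, 4]

Derivation:
After move 1 (0->2):
Peg 0: []
Peg 1: [5, 3, 2]
Peg 2: [6, 4, 1]

After move 2 (2->0):
Peg 0: [1]
Peg 1: [5, 3, 2]
Peg 2: [6, 4]

After move 3 (0->1):
Peg 0: []
Peg 1: [5, 3, 2, 1]
Peg 2: [6, 4]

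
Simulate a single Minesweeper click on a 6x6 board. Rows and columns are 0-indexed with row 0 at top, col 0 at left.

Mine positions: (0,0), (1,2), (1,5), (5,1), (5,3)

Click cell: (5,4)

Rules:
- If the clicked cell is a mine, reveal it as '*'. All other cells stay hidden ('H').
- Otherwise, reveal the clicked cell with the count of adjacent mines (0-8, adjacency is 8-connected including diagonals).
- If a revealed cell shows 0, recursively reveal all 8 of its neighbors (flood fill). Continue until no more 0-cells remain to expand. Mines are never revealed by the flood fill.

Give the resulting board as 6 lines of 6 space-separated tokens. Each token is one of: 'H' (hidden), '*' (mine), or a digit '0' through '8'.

H H H H H H
H H H H H H
H H H H H H
H H H H H H
H H H H H H
H H H H 1 H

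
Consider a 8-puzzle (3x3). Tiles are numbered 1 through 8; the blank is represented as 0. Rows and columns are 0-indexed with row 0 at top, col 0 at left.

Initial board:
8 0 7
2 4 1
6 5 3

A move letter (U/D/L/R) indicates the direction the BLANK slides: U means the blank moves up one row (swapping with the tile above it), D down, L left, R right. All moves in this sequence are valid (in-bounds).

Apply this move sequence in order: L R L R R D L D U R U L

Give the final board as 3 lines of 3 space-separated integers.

Answer: 8 0 7
2 4 1
6 5 3

Derivation:
After move 1 (L):
0 8 7
2 4 1
6 5 3

After move 2 (R):
8 0 7
2 4 1
6 5 3

After move 3 (L):
0 8 7
2 4 1
6 5 3

After move 4 (R):
8 0 7
2 4 1
6 5 3

After move 5 (R):
8 7 0
2 4 1
6 5 3

After move 6 (D):
8 7 1
2 4 0
6 5 3

After move 7 (L):
8 7 1
2 0 4
6 5 3

After move 8 (D):
8 7 1
2 5 4
6 0 3

After move 9 (U):
8 7 1
2 0 4
6 5 3

After move 10 (R):
8 7 1
2 4 0
6 5 3

After move 11 (U):
8 7 0
2 4 1
6 5 3

After move 12 (L):
8 0 7
2 4 1
6 5 3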